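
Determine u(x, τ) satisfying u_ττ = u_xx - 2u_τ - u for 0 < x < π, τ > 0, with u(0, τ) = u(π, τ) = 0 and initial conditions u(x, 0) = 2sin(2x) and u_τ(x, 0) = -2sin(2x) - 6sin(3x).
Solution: Substitute u = exp(-τ)w.
Then u_τ = exp(-τ)(w_τ - w), u_ττ = exp(-τ)(w_ττ - 2w_τ + w), u_xx = exp(-τ)w_xx; substituting and dividing by exp(-τ), the lower-order terms cancel: w_ττ = w_xx (standard wave equation).
Data for w: w(x,0) = u(x,0) = 2sin(2x); w_τ(x,0) = u_τ(x,0) + u(x,0) = -6sin(3x). The boundary conditions carry over: w(0,τ) = w(π,τ) = 0.
Separating variables: w = Σ [A_n cos(ω_n τ) + B_n sin(ω_n τ)] sin(nx), ω_n = n. From ICs (B_n = velocity coefficient / ω_n): A_2=2, B_3=-2.
So w(x,τ) = 2sin(2x)cos(2τ) - 2sin(3x)sin(3τ), and u(x,τ) = exp(-τ)w(x,τ).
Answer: u(x, τ) = 2exp(-τ)sin(2x)cos(2τ) - 2exp(-τ)sin(3x)sin(3τ)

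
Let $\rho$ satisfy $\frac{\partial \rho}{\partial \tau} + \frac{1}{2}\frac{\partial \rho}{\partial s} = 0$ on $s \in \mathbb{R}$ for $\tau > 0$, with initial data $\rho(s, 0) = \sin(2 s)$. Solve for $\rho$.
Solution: By characteristics ($ds/d\tau = 1/2$), $\rho(s,\tau) = f(s - \frac{1}{2}\tau)$ with $f = \rho( \cdot , 0)$.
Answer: $\rho(s, \tau) = - \sin(\tau - 2 s)$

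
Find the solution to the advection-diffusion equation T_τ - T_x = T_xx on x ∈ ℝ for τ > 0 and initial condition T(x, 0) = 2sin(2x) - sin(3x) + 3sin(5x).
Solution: Change to a moving frame: let η = x + τ, σ = τ and write T(x,τ) = u(η,σ).
By the chain rule T_τ = u_σ + u_η, T_x = u_η, T_xx = u_ηη.
Then T_τ - T_x = u_σ: the advection term cancels and the PDE becomes the heat equation u_σ = u_ηη on η ∈ ℝ.
Initial data: u(η,0) = T(η,0) = 2sin(2η) - sin(3η) + 3sin(5η).
On η ∈ ℝ each mode satisfies (sin(nη))″ = -n² sin(nη), so exp(-n²σ) sin(nη) solves the heat equation; by superposition u(η,σ) = Σ c_n exp(-n²σ) sin(nη).
Reading off the coefficients: c_2=2, c_3=-1, c_5=3, so u(η,σ) = 2exp(-4σ)sin(2η) - exp(-9σ)sin(3η) + 3exp(-25σ)sin(5η).
Substituting back η = x + τ, σ = τ: T(x,τ) = u(x + τ, τ).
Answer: T(x, τ) = 2exp(-4τ)sin(2x + 2τ) - exp(-9τ)sin(3x + 3τ) + 3exp(-25τ)sin(5x + 5τ)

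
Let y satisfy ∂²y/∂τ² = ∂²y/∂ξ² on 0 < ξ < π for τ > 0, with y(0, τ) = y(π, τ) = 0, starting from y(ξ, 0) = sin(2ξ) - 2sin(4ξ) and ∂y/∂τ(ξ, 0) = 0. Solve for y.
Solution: Separating variables: y = Σ [A_n cos(ω_n τ) + B_n sin(ω_n τ)] sin(nξ), ω_n = n. From ICs: A_2=1, A_4=-2.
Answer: y(ξ, τ) = sin(2ξ)cos(2τ) - 2sin(4ξ)cos(4τ)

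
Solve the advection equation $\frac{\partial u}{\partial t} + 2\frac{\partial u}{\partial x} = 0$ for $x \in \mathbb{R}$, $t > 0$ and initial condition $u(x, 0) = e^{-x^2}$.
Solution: By method of characteristics (waves move right with speed 2):
Along characteristics $x - 2t =$ const, $u$ is constant, so $u(x,t) = f(x - 2t)$ with $f = u( \cdot , 0)$.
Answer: $u(x, t) = e^{-(-2 t + x)^2}$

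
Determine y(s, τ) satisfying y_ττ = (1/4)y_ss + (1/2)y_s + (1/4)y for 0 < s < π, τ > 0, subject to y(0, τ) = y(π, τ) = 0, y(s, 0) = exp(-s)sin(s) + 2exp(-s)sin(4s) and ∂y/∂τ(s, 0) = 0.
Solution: Substitute y = exp(-s)u.
Then y_s = exp(-s)(u_s - u), y_ss = exp(-s)(u_ss - 2u_s + u), y_ττ = exp(-s)u_ττ; substituting and dividing by exp(-s), the lower-order terms cancel: u_ττ = (1/4)u_ss (standard wave equation).
Data for u: u(s,0) = exp(s)y(s,0) = sin(s) + 2sin(4s); u_τ(s,0) = exp(s)y_τ(s,0) = 0. The boundary conditions carry over: u(0,τ) = u(π,τ) = 0.
Separating variables: u = Σ [A_n cos(ω_n τ) + B_n sin(ω_n τ)] sin(ns), ω_n = n/2. From ICs: A_1=1, A_4=2.
So u(s,τ) = sin(s)cos(τ/2) + 2sin(4s)cos(2τ), and y(s,τ) = exp(-s)u(s,τ).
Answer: y(s, τ) = exp(-s)sin(s)cos(τ/2) + 2exp(-s)sin(4s)cos(2τ)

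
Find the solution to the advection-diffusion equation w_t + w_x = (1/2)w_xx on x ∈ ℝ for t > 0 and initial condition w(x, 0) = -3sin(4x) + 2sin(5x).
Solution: Moving frame: η = x - t, σ = t, w = u(η,σ), so w_t = u_σ - u_η and w_xx = u_ηη.
Hence w_t + w_x = u_σ and the PDE becomes the heat equation u_σ = (1/2)u_ηη on η ∈ ℝ.
Initial data: u(η,0) = w(η,0) = -3sin(4η) + 2sin(5η). Each mode sin(nη) decays as exp(-n²σ/2) on ℝ, so u(η,σ) = Σ c_n exp(-n²σ/2) sin(nη) with c_4=-3, c_5=2: u(η,σ) = -3exp(-8σ)sin(4η) + 2exp(-25σ/2)sin(5η).
Substituting back: w(x,t) = u(x - t, t).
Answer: w(x, t) = 3exp(-8t)sin(4t - 4x) - 2exp(-25t/2)sin(5t - 5x)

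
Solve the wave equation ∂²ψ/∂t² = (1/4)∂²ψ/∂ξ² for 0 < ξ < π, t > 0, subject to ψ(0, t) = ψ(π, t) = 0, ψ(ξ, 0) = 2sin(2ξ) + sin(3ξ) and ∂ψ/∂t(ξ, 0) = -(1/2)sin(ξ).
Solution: Using separation of variables ψ = X(ξ)T(t):
Eigenfunctions: sin(nξ), n = 1, 2, 3, ...
General solution: ψ(ξ, t) = Σ [A_n cos(n t/2) + B_n sin(n t/2)] sin(nξ)
From ψ(ξ,0) = 2sin(2ξ) + sin(3ξ): A_2=2, A_3=1. From ψ_t(ξ,0) = -(1/2)sin(ξ), using ψ_t(ξ,0) = Σ ω_n B_n sin(nξ) with ω_n = n/2: B_1 = (-1/2)/(1/2) = -1.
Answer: ψ(ξ, t) = -sin(t/2)sin(ξ) + 2sin(2ξ)cos(t) + sin(3ξ)cos(3t/2)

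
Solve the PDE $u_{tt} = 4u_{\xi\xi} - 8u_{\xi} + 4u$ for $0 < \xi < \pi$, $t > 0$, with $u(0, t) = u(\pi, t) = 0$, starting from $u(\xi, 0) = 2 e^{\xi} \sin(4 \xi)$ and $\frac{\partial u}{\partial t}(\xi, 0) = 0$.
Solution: Substitute $u = e^{\xi}w$, i.e. $w = e^{-\xi}u$.
By the product rule, $u_{\xi} = e^{\xi}(w_{\xi} + w)$, $u_{\xi\xi} = e^{\xi}(w_{\xi\xi} + 2w_{\xi} + w)$, $u_{tt} = e^{\xi}w_{tt}$.
Substituting into the PDE and dividing by $e^{\xi}$: $w_{tt} = 4(w_{\xi\xi} + 2w_{\xi} + w) - 8(w_{\xi} + w) + 4w$.
The lower-order terms cancel, leaving the standard wave equation $w_{tt} = 4w_{\xi\xi}$.
Initial data for $w$: $w(\xi,0) = e^{-\xi}u(\xi,0) = 2 \sin(4 \xi)$; $w_t(\xi,0) = e^{-\xi}u_t(\xi,0) = 0$. The boundary conditions carry over: $w(0,t) = w(\pi,t) = 0$.
Solve for $w$:
  Using separation of variables $w = X(\xi)T(t)$:
  Eigenfunctions: $\sin(n\xi)$, $n = 1, 2, 3, \ldots$
  General solution: $w(\xi, t) = \sum [A_n \cos(2n t) + B_n \sin(2n t)] \sin(n\xi)$
  From $w(\xi,0) = 2 \sin(4 \xi)$: $A_4=2$. From $w_t(\xi,0) = 0$: all $B_n = 0$.
Hence $w(\xi,t) = 2 \sin(4 \xi) \cos(8 t)$.
Transform back: $u(\xi,t) = e^{\xi}w(\xi,t)$.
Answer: $u(\xi, t) = 2 e^{\xi} \sin(4 \xi) \cos(8 t)$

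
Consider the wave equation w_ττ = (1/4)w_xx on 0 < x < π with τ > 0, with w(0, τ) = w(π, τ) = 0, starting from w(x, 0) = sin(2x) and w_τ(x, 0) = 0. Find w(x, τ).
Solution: Separating variables: w = Σ [A_n cos(ω_n τ) + B_n sin(ω_n τ)] sin(nx), ω_n = n/2. From ICs: A_2=1.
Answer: w(x, τ) = sin(2x)cos(τ)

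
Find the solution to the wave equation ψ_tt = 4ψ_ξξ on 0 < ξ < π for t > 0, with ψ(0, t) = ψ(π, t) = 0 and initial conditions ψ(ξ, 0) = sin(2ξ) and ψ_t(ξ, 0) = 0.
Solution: Separating variables: ψ = Σ [A_n cos(ω_n t) + B_n sin(ω_n t)] sin(nξ), ω_n = 2n. From ICs: A_2=1.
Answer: ψ(ξ, t) = sin(2ξ)cos(4t)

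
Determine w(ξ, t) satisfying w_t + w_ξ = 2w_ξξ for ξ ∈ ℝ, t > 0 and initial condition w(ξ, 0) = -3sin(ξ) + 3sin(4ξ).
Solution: Moving frame: η = ξ - t, σ = t, w = u(η,σ), so w_t = u_σ - u_η and w_ξξ = u_ηη.
Hence w_t + w_ξ = u_σ and the PDE becomes the heat equation u_σ = 2u_ηη on η ∈ ℝ.
Initial data: u(η,0) = w(η,0) = -3sin(η) + 3sin(4η). Each mode sin(nη) decays as exp(-2n²σ) on ℝ, so u(η,σ) = Σ c_n exp(-2n²σ) sin(nη) with c_1=-3, c_4=3: u(η,σ) = -3exp(-2σ)sin(η) + 3exp(-32σ)sin(4η).
Substituting back: w(ξ,t) = u(ξ - t, t).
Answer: w(ξ, t) = 3exp(-2t)sin(t - ξ) - 3exp(-32t)sin(4t - 4ξ)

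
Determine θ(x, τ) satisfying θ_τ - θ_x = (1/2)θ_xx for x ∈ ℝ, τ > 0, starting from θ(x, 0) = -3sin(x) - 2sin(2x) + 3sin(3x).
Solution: Moving frame: η = x + τ, σ = τ, θ = u(η,σ), so θ_τ = u_σ + u_η and θ_xx = u_ηη.
Hence θ_τ - θ_x = u_σ and the PDE becomes the heat equation u_σ = (1/2)u_ηη on η ∈ ℝ.
Initial data: u(η,0) = θ(η,0) = -3sin(η) - 2sin(2η) + 3sin(3η). Each mode sin(nη) decays as exp(-n²σ/2) on ℝ, so u(η,σ) = Σ c_n exp(-n²σ/2) sin(nη) with c_1=-3, c_2=-2, c_3=3: u(η,σ) = -2exp(-2σ)sin(2η) - 3exp(-σ/2)sin(η) + 3exp(-9σ/2)sin(3η).
Substituting back: θ(x,τ) = u(x + τ, τ).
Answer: θ(x, τ) = -2exp(-2τ)sin(2x + 2τ) - 3exp(-τ/2)sin(x + τ) + 3exp(-9τ/2)sin(3x + 3τ)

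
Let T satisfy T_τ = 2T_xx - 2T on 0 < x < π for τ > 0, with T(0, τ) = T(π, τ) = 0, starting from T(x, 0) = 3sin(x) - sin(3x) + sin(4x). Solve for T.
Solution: Substitute T = exp(-2τ)u, i.e. u = exp(2τ)T.
By the product rule, T_τ = exp(-2τ)(u_τ - 2u), T_xx = exp(-2τ)u_xx.
Substituting into the PDE and dividing by exp(-2τ): u_τ - 2u = 2u_xx - 2u.
The lower-order terms cancel, leaving the standard heat equation u_τ = 2u_xx.
Initial data for u: u(x,0) = T(x,0) = 3sin(x) - sin(3x) + sin(4x). The boundary conditions carry over: u(0,τ) = u(π,τ) = 0.
Solve for u:
  Using separation of variables u = X(x)G(τ):
  Eigenfunctions: sin(nx), n = 1, 2, 3, ...
  General solution: u(x, τ) = Σ c_n sin(nx) exp(-2n² τ)
  Matching u(x,0) = 3sin(x) - sin(3x) + sin(4x) term by term: c_1=3, c_3=-1, c_4=1.
Hence u(x,τ) = 3exp(-2τ)sin(x) - exp(-18τ)sin(3x) + exp(-32τ)sin(4x).
Transform back: T(x,τ) = exp(-2τ)u(x,τ).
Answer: T(x, τ) = 3exp(-4τ)sin(x) - exp(-20τ)sin(3x) + exp(-34τ)sin(4x)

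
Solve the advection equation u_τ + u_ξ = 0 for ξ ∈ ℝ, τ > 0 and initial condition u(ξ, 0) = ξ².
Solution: By characteristics (dξ/dτ = 1), u(ξ,τ) = f(ξ - τ) with f = u(·, 0).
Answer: u(ξ, τ) = ξ² - 2ξτ + τ²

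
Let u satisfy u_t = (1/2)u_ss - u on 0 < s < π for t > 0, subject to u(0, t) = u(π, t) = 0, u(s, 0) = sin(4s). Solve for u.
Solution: Substitute u = exp(-t)w, i.e. w = exp(t)u.
By the product rule, u_t = exp(-t)(w_t - w), u_ss = exp(-t)w_ss.
Substituting into the PDE and dividing by exp(-t): w_t - w = (1/2)w_ss - w.
The lower-order terms cancel, leaving the standard heat equation w_t = (1/2)w_ss.
Initial data for w: w(s,0) = u(s,0) = sin(4s). The boundary conditions carry over: w(0,t) = w(π,t) = 0.
Solve for w:
  Using separation of variables w = X(s)T(t):
  Eigenfunctions: sin(ns), n = 1, 2, 3, ...
  General solution: w(s, t) = Σ c_n sin(ns) exp(-n² t/2)
  Matching w(s,0) = sin(4s) term by term: c_4=1.
Hence w(s,t) = exp(-8t)sin(4s).
Transform back: u(s,t) = exp(-t)w(s,t).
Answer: u(s, t) = exp(-9t)sin(4s)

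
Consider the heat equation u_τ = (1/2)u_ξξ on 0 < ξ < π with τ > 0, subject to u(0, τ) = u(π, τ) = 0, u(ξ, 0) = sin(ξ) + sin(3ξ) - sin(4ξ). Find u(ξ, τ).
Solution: Using separation of variables u = X(ξ)T(τ):
Eigenfunctions: sin(nξ), n = 1, 2, 3, ...
General solution: u(ξ, τ) = Σ c_n sin(nξ) exp(-n² τ/2)
Matching u(ξ,0) = sin(ξ) + sin(3ξ) - sin(4ξ) term by term: c_1=1, c_3=1, c_4=-1.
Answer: u(ξ, τ) = -exp(-8τ)sin(4ξ) + exp(-τ/2)sin(ξ) + exp(-9τ/2)sin(3ξ)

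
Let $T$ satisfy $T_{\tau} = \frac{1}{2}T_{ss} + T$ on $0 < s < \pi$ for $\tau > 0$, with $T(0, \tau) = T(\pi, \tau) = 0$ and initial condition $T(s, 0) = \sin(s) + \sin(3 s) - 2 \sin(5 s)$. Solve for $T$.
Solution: Substitute $T = e^{\tau}u$, i.e. $u = e^{-\tau}T$.
By the product rule, $T_{\tau} = e^{\tau}(u_{\tau} + u)$, $T_{ss} = e^{\tau}u_{ss}$.
Substituting into the PDE and dividing by $e^{\tau}$: $u_{\tau} + u = \frac{1}{2}u_{ss} + u$.
The lower-order terms cancel, leaving the standard heat equation $u_{\tau} = \frac{1}{2}u_{ss}$.
Initial data for $u$: $u(s,0) = T(s,0) = \sin(s) + \sin(3 s) - 2 \sin(5 s)$. The boundary conditions carry over: $u(0,\tau) = u(\pi,\tau) = 0$.
Solve for $u$:
  Using separation of variables $u = X(s)G(\tau)$:
  Eigenfunctions: $\sin(ns)$, $n = 1, 2, 3, \ldots$
  General solution: $u(s, \tau) = \sum c_n \sin(ns) e^{-n^2 \tau/2}$
  Matching $u(s,0) = \sin(s) + \sin(3 s) - 2 \sin(5 s)$ term by term: $c_1=1, c_3=1, c_5=-2$.
Hence $u(s,\tau) = e^{-\tau/2} \sin(s) + e^{-9 \tau/2} \sin(3 s) - 2 e^{-25 \tau/2} \sin(5 s)$.
Transform back: $T(s,\tau) = e^{\tau}u(s,\tau)$.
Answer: $T(s, \tau) = e^{\tau/2} \sin(s) + e^{-7 \tau/2} \sin(3 s) - 2 e^{-23 \tau/2} \sin(5 s)$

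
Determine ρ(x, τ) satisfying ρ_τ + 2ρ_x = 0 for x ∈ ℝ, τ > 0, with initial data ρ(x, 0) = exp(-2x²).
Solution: By method of characteristics (waves move right with speed 2):
Along characteristics x - 2τ = const, ρ is constant, so ρ(x,τ) = f(x - 2τ) with f = ρ(·, 0).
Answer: ρ(x, τ) = exp(-2(x - 2τ)²)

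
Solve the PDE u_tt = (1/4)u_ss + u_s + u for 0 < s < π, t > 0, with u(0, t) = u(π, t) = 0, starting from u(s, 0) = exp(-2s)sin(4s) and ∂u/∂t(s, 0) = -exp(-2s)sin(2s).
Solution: Substitute u = exp(-2s)w.
Then u_s = exp(-2s)(w_s - 2w), u_ss = exp(-2s)(w_ss - 4w_s + 4w), u_tt = exp(-2s)w_tt; substituting and dividing by exp(-2s), the lower-order terms cancel: w_tt = (1/4)w_ss (standard wave equation).
Data for w: w(s,0) = exp(2s)u(s,0) = sin(4s); w_t(s,0) = exp(2s)u_t(s,0) = -sin(2s). The boundary conditions carry over: w(0,t) = w(π,t) = 0.
Separating variables: w = Σ [A_n cos(ω_n t) + B_n sin(ω_n t)] sin(ns), ω_n = n/2. From ICs (B_n = velocity coefficient / ω_n): A_4=1, B_2=-1.
So w(s,t) = -sin(2s)sin(t) + sin(4s)cos(2t), and u(s,t) = exp(-2s)w(s,t).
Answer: u(s, t) = -exp(-2s)sin(2s)sin(t) + exp(-2s)sin(4s)cos(2t)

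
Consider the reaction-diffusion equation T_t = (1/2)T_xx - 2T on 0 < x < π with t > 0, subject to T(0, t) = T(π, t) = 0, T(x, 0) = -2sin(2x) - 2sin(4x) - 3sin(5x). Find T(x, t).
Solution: Substitute T = exp(-2t)u.
Then T_t = exp(-2t)(u_t - 2u), T_xx = exp(-2t)u_xx; substituting and dividing by exp(-2t), the lower-order terms cancel: u_t = (1/2)u_xx (standard heat equation).
Data for u: u(x,0) = T(x,0) = -2sin(2x) - 2sin(4x) - 3sin(5x). The boundary conditions carry over: u(0,t) = u(π,t) = 0.
Separating variables: u = Σ c_n exp(-n²t/2) sin(nx). From u(x,0) = -2sin(2x) - 2sin(4x) - 3sin(5x): c_2=-2, c_4=-2, c_5=-3.
So u(x,t) = -2exp(-2t)sin(2x) - 2exp(-8t)sin(4x) - 3exp(-25t/2)sin(5x), and T(x,t) = exp(-2t)u(x,t).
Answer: T(x, t) = -2exp(-4t)sin(2x) - 2exp(-10t)sin(4x) - 3exp(-29t/2)sin(5x)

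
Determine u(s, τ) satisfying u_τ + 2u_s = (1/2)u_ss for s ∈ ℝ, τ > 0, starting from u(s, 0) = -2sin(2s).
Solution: Moving frame: η = s - 2τ, σ = τ, u = w(η,σ), so u_τ = w_σ - 2w_η and u_ss = w_ηη.
Hence u_τ + 2u_s = w_σ and the PDE becomes the heat equation w_σ = (1/2)w_ηη on η ∈ ℝ.
Initial data: w(η,0) = u(η,0) = -2sin(2η). Each mode sin(nη) decays as exp(-n²σ/2) on ℝ, so w(η,σ) = Σ c_n exp(-n²σ/2) sin(nη) with c_2=-2: w(η,σ) = -2exp(-2σ)sin(2η).
Substituting back: u(s,τ) = w(s - 2τ, τ).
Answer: u(s, τ) = -2exp(-2τ)sin(2s - 4τ)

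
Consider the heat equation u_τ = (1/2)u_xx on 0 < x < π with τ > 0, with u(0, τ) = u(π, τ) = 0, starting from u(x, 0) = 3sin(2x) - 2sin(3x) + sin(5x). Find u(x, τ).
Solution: Using separation of variables u = X(x)T(τ):
Eigenfunctions: sin(nx), n = 1, 2, 3, ...
General solution: u(x, τ) = Σ c_n sin(nx) exp(-n² τ/2)
Matching u(x,0) = 3sin(2x) - 2sin(3x) + sin(5x) term by term: c_2=3, c_3=-2, c_5=1.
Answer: u(x, τ) = 3exp(-2τ)sin(2x) - 2exp(-9τ/2)sin(3x) + exp(-25τ/2)sin(5x)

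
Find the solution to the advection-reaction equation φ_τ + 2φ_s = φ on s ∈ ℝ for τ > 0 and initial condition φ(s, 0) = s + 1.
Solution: Substitute φ = exp(τ)u.
Then φ_τ = exp(τ)(u_τ + u), φ_s = exp(τ)u_s; substituting and dividing by exp(τ), the lower-order terms cancel: u_τ + 2u_s = 0 (standard advection equation).
Data for u: u(s,0) = φ(s,0) = s + 1.
By characteristics (ds/dτ = 2), u(s,τ) = f(s - 2τ) with f = u(·, 0).
So u(s,τ) = s - 2τ + 1, and φ(s,τ) = exp(τ)u(s,τ).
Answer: φ(s, τ) = sexp(τ) - 2τexp(τ) + exp(τ)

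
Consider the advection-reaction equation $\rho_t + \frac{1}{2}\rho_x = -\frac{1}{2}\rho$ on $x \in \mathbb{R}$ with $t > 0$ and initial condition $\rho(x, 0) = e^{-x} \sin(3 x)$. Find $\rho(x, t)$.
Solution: Substitute $\rho = e^{-x}u$.
Then $\rho_x = e^{-x}(u_x - u)$, $\rho_t = e^{-x}u_t$; substituting and dividing by $e^{-x}$, the lower-order terms cancel: $u_t + \frac{1}{2}u_x = 0$ (standard advection equation).
Data for $u$: $u(x,0) = e^{x}\rho(x,0) = \sin(3 x)$.
By characteristics ($dx/dt = 1/2$), $u(x,t) = f(x - \frac{1}{2}t)$ with $f = u( \cdot , 0)$.
So $u(x,t) = - \sin(3 t/2 - 3 x)$, and $\rho(x,t) = e^{-x}u(x,t)$.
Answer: $\rho(x, t) = - e^{-x} \sin(3 t/2 - 3 x)$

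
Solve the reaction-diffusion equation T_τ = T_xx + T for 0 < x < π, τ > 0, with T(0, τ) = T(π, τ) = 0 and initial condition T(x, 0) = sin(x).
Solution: Substitute T = exp(τ)u, i.e. u = exp(-τ)T.
By the product rule, T_τ = exp(τ)(u_τ + u), T_xx = exp(τ)u_xx.
Substituting into the PDE and dividing by exp(τ): u_τ + u = u_xx + u.
The lower-order terms cancel, leaving the standard heat equation u_τ = u_xx.
Initial data for u: u(x,0) = T(x,0) = sin(x). The boundary conditions carry over: u(0,τ) = u(π,τ) = 0.
Solve for u:
  Using separation of variables u = X(x)G(τ):
  Eigenfunctions: sin(nx), n = 1, 2, 3, ...
  General solution: u(x, τ) = Σ c_n sin(nx) exp(-n² τ)
  Matching u(x,0) = sin(x) term by term: c_1=1.
Hence u(x,τ) = exp(-τ)sin(x).
Transform back: T(x,τ) = exp(τ)u(x,τ).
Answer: T(x, τ) = sin(x)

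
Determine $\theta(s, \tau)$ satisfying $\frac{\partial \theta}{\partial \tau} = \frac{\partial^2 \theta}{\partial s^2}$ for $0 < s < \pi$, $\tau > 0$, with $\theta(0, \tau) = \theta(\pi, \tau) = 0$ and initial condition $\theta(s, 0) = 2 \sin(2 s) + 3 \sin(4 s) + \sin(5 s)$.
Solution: Separating variables: $\theta = \sum c_n e^{-n^2\tau} \sin(ns)$. From $\theta(s,0) = 2 \sin(2 s) + 3 \sin(4 s) + \sin(5 s)$: $c_2=2, c_4=3, c_5=1$.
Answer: $\theta(s, \tau) = 2 e^{-4 \tau} \sin(2 s) + 3 e^{-16 \tau} \sin(4 s) + e^{-25 \tau} \sin(5 s)$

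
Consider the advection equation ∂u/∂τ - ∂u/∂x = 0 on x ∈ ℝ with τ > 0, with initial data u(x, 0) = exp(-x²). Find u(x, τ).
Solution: By method of characteristics (waves move left with speed 1):
Along characteristics x + τ = const, u is constant, so u(x,τ) = f(x + τ) with f = u(·, 0).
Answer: u(x, τ) = exp(-(x + τ)²)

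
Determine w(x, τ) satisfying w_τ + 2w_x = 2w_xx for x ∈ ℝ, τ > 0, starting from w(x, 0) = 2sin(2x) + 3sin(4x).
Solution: Change to a moving frame: let η = x - 2τ, σ = τ and write w(x,τ) = u(η,σ).
By the chain rule w_τ = u_σ - 2u_η, w_x = u_η, w_xx = u_ηη.
Then w_τ + 2w_x = u_σ: the advection term cancels and the PDE becomes the heat equation u_σ = 2u_ηη on η ∈ ℝ.
Initial data: u(η,0) = w(η,0) = 2sin(2η) + 3sin(4η).
On η ∈ ℝ each mode satisfies (sin(nη))″ = -n² sin(nη), so exp(-2n²σ) sin(nη) solves the heat equation; by superposition u(η,σ) = Σ c_n exp(-2n²σ) sin(nη).
Reading off the coefficients: c_2=2, c_4=3, so u(η,σ) = 2exp(-8σ)sin(2η) + 3exp(-32σ)sin(4η).
Substituting back η = x - 2τ, σ = τ: w(x,τ) = u(x - 2τ, τ).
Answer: w(x, τ) = 2exp(-8τ)sin(2x - 4τ) + 3exp(-32τ)sin(4x - 8τ)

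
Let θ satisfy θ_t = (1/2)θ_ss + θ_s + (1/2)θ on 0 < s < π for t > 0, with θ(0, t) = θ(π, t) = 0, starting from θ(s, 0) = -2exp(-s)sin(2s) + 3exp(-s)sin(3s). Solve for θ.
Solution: Substitute θ = exp(-s)u, i.e. u = exp(s)θ.
By the product rule, θ_s = exp(-s)(u_s - u), θ_ss = exp(-s)(u_ss - 2u_s + u), θ_t = exp(-s)u_t.
Substituting into the PDE and dividing by exp(-s): u_t = (1/2)(u_ss - 2u_s + u) + (u_s - u) + (1/2)u.
The lower-order terms cancel, leaving the standard heat equation u_t = (1/2)u_ss.
Initial data for u: u(s,0) = exp(s)θ(s,0) = -2sin(2s) + 3sin(3s). The boundary conditions carry over: u(0,t) = u(π,t) = 0.
Solve for u:
  Using separation of variables u = X(s)G(t):
  Eigenfunctions: sin(ns), n = 1, 2, 3, ...
  General solution: u(s, t) = Σ c_n sin(ns) exp(-n² t/2)
  Matching u(s,0) = -2sin(2s) + 3sin(3s) term by term: c_2=-2, c_3=3.
Hence u(s,t) = -2exp(-2t)sin(2s) + 3exp(-9t/2)sin(3s).
Transform back: θ(s,t) = exp(-s)u(s,t).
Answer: θ(s, t) = -2exp(-s)exp(-2t)sin(2s) + 3exp(-s)exp(-9t/2)sin(3s)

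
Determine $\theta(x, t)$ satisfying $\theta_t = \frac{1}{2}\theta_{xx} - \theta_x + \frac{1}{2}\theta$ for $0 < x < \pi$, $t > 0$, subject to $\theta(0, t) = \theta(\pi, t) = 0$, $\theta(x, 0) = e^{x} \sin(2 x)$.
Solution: Substitute $\theta = e^{x}u$, i.e. $u = e^{-x}\theta$.
By the product rule, $\theta_x = e^{x}(u_x + u)$, $\theta_{xx} = e^{x}(u_{xx} + 2u_x + u)$, $\theta_t = e^{x}u_t$.
Substituting into the PDE and dividing by $e^{x}$: $u_t = \frac{1}{2}(u_{xx} + 2u_x + u) - (u_x + u) + \frac{1}{2}u$.
The lower-order terms cancel, leaving the standard heat equation $u_t = \frac{1}{2}u_{xx}$.
Initial data for $u$: $u(x,0) = e^{-x}\theta(x,0) = \sin(2 x)$. The boundary conditions carry over: $u(0,t) = u(\pi,t) = 0$.
Solve for $u$:
  Using separation of variables $u = X(x)G(t)$:
  Eigenfunctions: $\sin(nx)$, $n = 1, 2, 3, \ldots$
  General solution: $u(x, t) = \sum c_n \sin(nx) e^{-n^2 t/2}$
  Matching $u(x,0) = \sin(2 x)$ term by term: $c_2=1$.
Hence $u(x,t) = e^{-2 t} \sin(2 x)$.
Transform back: $\theta(x,t) = e^{x}u(x,t)$.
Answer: $\theta(x, t) = e^{-2 t} e^{x} \sin(2 x)$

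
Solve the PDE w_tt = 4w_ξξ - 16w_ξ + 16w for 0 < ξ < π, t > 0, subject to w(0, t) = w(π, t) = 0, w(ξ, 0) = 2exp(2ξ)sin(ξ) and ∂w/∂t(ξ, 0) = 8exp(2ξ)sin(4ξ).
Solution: Substitute w = exp(2ξ)u, i.e. u = exp(-2ξ)w.
By the product rule, w_ξ = exp(2ξ)(u_ξ + 2u), w_ξξ = exp(2ξ)(u_ξξ + 4u_ξ + 4u), w_tt = exp(2ξ)u_tt.
Substituting into the PDE and dividing by exp(2ξ): u_tt = 4(u_ξξ + 4u_ξ + 4u) - 16(u_ξ + 2u) + 16u.
The lower-order terms cancel, leaving the standard wave equation u_tt = 4u_ξξ.
Initial data for u: u(ξ,0) = exp(-2ξ)w(ξ,0) = 2sin(ξ); u_t(ξ,0) = exp(-2ξ)w_t(ξ,0) = 8sin(4ξ). The boundary conditions carry over: u(0,t) = u(π,t) = 0.
Solve for u:
  Using separation of variables u = X(ξ)T(t):
  Eigenfunctions: sin(nξ), n = 1, 2, 3, ...
  General solution: u(ξ, t) = Σ [A_n cos(2n t) + B_n sin(2n t)] sin(nξ)
  From u(ξ,0) = 2sin(ξ): A_1=2. From u_t(ξ,0) = 8sin(4ξ), using u_t(ξ,0) = Σ ω_n B_n sin(nξ) with ω_n = 2n: B_4 = 8/8 = 1.
Hence u(ξ,t) = sin(8t)sin(4ξ) + 2sin(ξ)cos(2t).
Transform back: w(ξ,t) = exp(2ξ)u(ξ,t).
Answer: w(ξ, t) = exp(2ξ)sin(8t)sin(4ξ) + 2exp(2ξ)sin(ξ)cos(2t)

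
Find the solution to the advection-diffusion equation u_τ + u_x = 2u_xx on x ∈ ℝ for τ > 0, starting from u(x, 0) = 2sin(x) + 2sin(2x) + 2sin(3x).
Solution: Change to a moving frame: let η = x - τ, σ = τ and write u(x,τ) = w(η,σ).
By the chain rule u_τ = w_σ - w_η, u_x = w_η, u_xx = w_ηη.
Then u_τ + u_x = w_σ: the advection term cancels and the PDE becomes the heat equation w_σ = 2w_ηη on η ∈ ℝ.
Initial data: w(η,0) = u(η,0) = 2sin(η) + 2sin(2η) + 2sin(3η).
On η ∈ ℝ each mode satisfies (sin(nη))″ = -n² sin(nη), so exp(-2n²σ) sin(nη) solves the heat equation; by superposition w(η,σ) = Σ c_n exp(-2n²σ) sin(nη).
Reading off the coefficients: c_1=2, c_2=2, c_3=2, so w(η,σ) = 2exp(-2σ)sin(η) + 2exp(-8σ)sin(2η) + 2exp(-18σ)sin(3η).
Substituting back η = x - τ, σ = τ: u(x,τ) = w(x - τ, τ).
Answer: u(x, τ) = 2exp(-2τ)sin(x - τ) + 2exp(-8τ)sin(2x - 2τ) + 2exp(-18τ)sin(3x - 3τ)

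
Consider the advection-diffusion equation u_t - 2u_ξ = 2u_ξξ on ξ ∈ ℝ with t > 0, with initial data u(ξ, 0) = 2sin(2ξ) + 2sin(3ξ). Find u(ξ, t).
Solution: Change to a moving frame: let η = ξ + 2t, σ = t and write u(ξ,t) = w(η,σ).
By the chain rule u_t = w_σ + 2w_η, u_ξ = w_η, u_ξξ = w_ηη.
Then u_t - 2u_ξ = w_σ: the advection term cancels and the PDE becomes the heat equation w_σ = 2w_ηη on η ∈ ℝ.
Initial data: w(η,0) = u(η,0) = 2sin(2η) + 2sin(3η).
On η ∈ ℝ each mode satisfies (sin(nη))″ = -n² sin(nη), so exp(-2n²σ) sin(nη) solves the heat equation; by superposition w(η,σ) = Σ c_n exp(-2n²σ) sin(nη).
Reading off the coefficients: c_2=2, c_3=2, so w(η,σ) = 2exp(-8σ)sin(2η) + 2exp(-18σ)sin(3η).
Substituting back η = ξ + 2t, σ = t: u(ξ,t) = w(ξ + 2t, t).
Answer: u(ξ, t) = 2exp(-8t)sin(4t + 2ξ) + 2exp(-18t)sin(6t + 3ξ)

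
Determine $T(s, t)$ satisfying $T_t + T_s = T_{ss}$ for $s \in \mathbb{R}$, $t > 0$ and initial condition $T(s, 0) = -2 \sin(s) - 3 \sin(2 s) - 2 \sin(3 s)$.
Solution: Moving frame: $\eta = s - t$, $\sigma = t$, $T = u(\eta,\sigma)$, so $T_t = u_{\sigma} - u_{\eta}$ and $T_{ss} = u_{\eta\eta}$.
Hence $T_t + T_s = u_{\sigma}$ and the PDE becomes the heat equation $u_{\sigma} = u_{\eta\eta}$ on $\eta \in \mathbb{R}$.
Initial data: $u(\eta,0) = T(\eta,0) = -2 \sin(\eta) - 3 \sin(2 \eta) - 2 \sin(3 \eta)$. Each mode $\sin(n\eta)$ decays as $e^{-n^2\sigma}$ on $\mathbb{R}$, so $u(\eta,\sigma) = \sum c_n e^{-n^2\sigma} \sin(n\eta)$ with $c_1=-2, c_2=-3, c_3=-2$: $u(\eta,\sigma) = -2 e^{-\sigma} \sin(\eta) - 3 e^{-4 \sigma} \sin(2 \eta) - 2 e^{-9 \sigma} \sin(3 \eta)$.
Substituting back: $T(s,t) = u(s - t, t)$.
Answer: $T(s, t) = -2 e^{-t} \sin(s - t) - 3 e^{-4 t} \sin(2 s - 2 t) - 2 e^{-9 t} \sin(3 s - 3 t)$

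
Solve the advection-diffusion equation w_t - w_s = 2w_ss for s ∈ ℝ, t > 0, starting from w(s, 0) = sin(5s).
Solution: Change to a moving frame: let η = s + t, σ = t and write w(s,t) = u(η,σ).
By the chain rule w_t = u_σ + u_η, w_s = u_η, w_ss = u_ηη.
Then w_t - w_s = u_σ: the advection term cancels and the PDE becomes the heat equation u_σ = 2u_ηη on η ∈ ℝ.
Initial data: u(η,0) = w(η,0) = sin(5η).
On η ∈ ℝ each mode satisfies (sin(nη))″ = -n² sin(nη), so exp(-2n²σ) sin(nη) solves the heat equation; by superposition u(η,σ) = Σ c_n exp(-2n²σ) sin(nη).
Reading off the coefficients: c_5=1, so u(η,σ) = exp(-50σ)sin(5η).
Substituting back η = s + t, σ = t: w(s,t) = u(s + t, t).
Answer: w(s, t) = exp(-50t)sin(5s + 5t)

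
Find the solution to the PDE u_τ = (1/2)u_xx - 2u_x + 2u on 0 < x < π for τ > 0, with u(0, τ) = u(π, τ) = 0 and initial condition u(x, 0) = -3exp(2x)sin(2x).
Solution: Substitute u = exp(2x)w.
Then u_x = exp(2x)(w_x + 2w), u_xx = exp(2x)(w_xx + 4w_x + 4w), u_τ = exp(2x)w_τ; substituting and dividing by exp(2x), the lower-order terms cancel: w_τ = (1/2)w_xx (standard heat equation).
Data for w: w(x,0) = exp(-2x)u(x,0) = -3sin(2x). The boundary conditions carry over: w(0,τ) = w(π,τ) = 0.
Separating variables: w = Σ c_n exp(-n²τ/2) sin(nx). From w(x,0) = -3sin(2x): c_2=-3.
So w(x,τ) = -3exp(-2τ)sin(2x), and u(x,τ) = exp(2x)w(x,τ).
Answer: u(x, τ) = -3exp(2x)exp(-2τ)sin(2x)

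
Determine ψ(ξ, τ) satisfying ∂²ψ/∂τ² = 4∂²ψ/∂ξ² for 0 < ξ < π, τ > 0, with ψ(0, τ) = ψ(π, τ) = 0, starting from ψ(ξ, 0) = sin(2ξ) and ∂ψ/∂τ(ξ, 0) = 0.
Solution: Using separation of variables ψ = X(ξ)T(τ):
Eigenfunctions: sin(nξ), n = 1, 2, 3, ...
General solution: ψ(ξ, τ) = Σ [A_n cos(2n τ) + B_n sin(2n τ)] sin(nξ)
From ψ(ξ,0) = sin(2ξ): A_2=1. From ψ_τ(ξ,0) = 0: all B_n = 0.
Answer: ψ(ξ, τ) = sin(2ξ)cos(4τ)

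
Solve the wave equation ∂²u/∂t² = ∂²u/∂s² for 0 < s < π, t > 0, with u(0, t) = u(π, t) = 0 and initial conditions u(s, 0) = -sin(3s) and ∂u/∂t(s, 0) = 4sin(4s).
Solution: Separating variables: u = Σ [A_n cos(ω_n t) + B_n sin(ω_n t)] sin(ns), ω_n = n. From ICs (B_n = velocity coefficient / ω_n): A_3=-1, B_4=1.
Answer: u(s, t) = -sin(3s)cos(3t) + sin(4s)sin(4t)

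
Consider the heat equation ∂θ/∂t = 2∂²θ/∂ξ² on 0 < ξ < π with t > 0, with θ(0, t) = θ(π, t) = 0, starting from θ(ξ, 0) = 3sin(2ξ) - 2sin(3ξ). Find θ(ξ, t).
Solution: Separating variables: θ = Σ c_n exp(-2n²t) sin(nξ). From θ(ξ,0) = 3sin(2ξ) - 2sin(3ξ): c_2=3, c_3=-2.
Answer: θ(ξ, t) = 3exp(-8t)sin(2ξ) - 2exp(-18t)sin(3ξ)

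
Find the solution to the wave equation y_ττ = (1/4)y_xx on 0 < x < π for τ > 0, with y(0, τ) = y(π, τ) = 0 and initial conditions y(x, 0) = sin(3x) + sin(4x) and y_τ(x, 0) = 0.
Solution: Separating variables: y = Σ [A_n cos(ω_n τ) + B_n sin(ω_n τ)] sin(nx), ω_n = n/2. From ICs: A_3=1, A_4=1.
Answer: y(x, τ) = sin(3x)cos(3τ/2) + sin(4x)cos(2τ)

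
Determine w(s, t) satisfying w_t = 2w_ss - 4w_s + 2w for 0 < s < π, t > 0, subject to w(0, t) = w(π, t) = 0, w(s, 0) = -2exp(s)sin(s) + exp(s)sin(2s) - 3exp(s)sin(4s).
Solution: Substitute w = exp(s)u.
Then w_s = exp(s)(u_s + u), w_ss = exp(s)(u_ss + 2u_s + u), w_t = exp(s)u_t; substituting and dividing by exp(s), the lower-order terms cancel: u_t = 2u_ss (standard heat equation).
Data for u: u(s,0) = exp(-s)w(s,0) = -2sin(s) + sin(2s) - 3sin(4s). The boundary conditions carry over: u(0,t) = u(π,t) = 0.
Separating variables: u = Σ c_n exp(-2n²t) sin(ns). From u(s,0) = -2sin(s) + sin(2s) - 3sin(4s): c_1=-2, c_2=1, c_4=-3.
So u(s,t) = -2exp(-2t)sin(s) + exp(-8t)sin(2s) - 3exp(-32t)sin(4s), and w(s,t) = exp(s)u(s,t).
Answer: w(s, t) = -2exp(s)exp(-2t)sin(s) + exp(s)exp(-8t)sin(2s) - 3exp(s)exp(-32t)sin(4s)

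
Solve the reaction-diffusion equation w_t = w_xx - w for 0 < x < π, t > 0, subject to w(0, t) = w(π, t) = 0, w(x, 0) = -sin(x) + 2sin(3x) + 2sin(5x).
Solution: Substitute w = exp(-t)u.
Then w_t = exp(-t)(u_t - u), w_xx = exp(-t)u_xx; substituting and dividing by exp(-t), the lower-order terms cancel: u_t = u_xx (standard heat equation).
Data for u: u(x,0) = w(x,0) = -sin(x) + 2sin(3x) + 2sin(5x). The boundary conditions carry over: u(0,t) = u(π,t) = 0.
Separating variables: u = Σ c_n exp(-n²t) sin(nx). From u(x,0) = -sin(x) + 2sin(3x) + 2sin(5x): c_1=-1, c_3=2, c_5=2.
So u(x,t) = -exp(-t)sin(x) + 2exp(-9t)sin(3x) + 2exp(-25t)sin(5x), and w(x,t) = exp(-t)u(x,t).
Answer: w(x, t) = -exp(-2t)sin(x) + 2exp(-10t)sin(3x) + 2exp(-26t)sin(5x)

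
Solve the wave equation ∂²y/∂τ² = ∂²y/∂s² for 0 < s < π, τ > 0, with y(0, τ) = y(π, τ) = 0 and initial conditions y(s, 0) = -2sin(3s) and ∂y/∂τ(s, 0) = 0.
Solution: Using separation of variables y = X(s)T(τ):
Eigenfunctions: sin(ns), n = 1, 2, 3, ...
General solution: y(s, τ) = Σ [A_n cos(n τ) + B_n sin(n τ)] sin(ns)
From y(s,0) = -2sin(3s): A_3=-2. From y_τ(s,0) = 0: all B_n = 0.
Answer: y(s, τ) = -2sin(3s)cos(3τ)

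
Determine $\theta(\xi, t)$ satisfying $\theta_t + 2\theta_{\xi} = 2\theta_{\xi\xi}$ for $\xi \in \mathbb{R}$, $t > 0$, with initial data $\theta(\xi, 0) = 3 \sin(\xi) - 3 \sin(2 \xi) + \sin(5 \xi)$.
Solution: Change to a moving frame: let $\eta = \xi - 2t$, $\sigma = t$ and write $\theta(\xi,t) = u(\eta,\sigma)$.
By the chain rule $\theta_t = u_{\sigma} - 2u_{\eta}$, $\theta_{\xi} = u_{\eta}$, $\theta_{\xi\xi} = u_{\eta\eta}$.
Then $\theta_t + 2\theta_{\xi} = u_{\sigma}$: the advection term cancels and the PDE becomes the heat equation $u_{\sigma} = 2u_{\eta\eta}$ on $\eta \in \mathbb{R}$.
Initial data: $u(\eta,0) = \theta(\eta,0) = 3 \sin(\eta) - 3 \sin(2 \eta) + \sin(5 \eta)$.
On $\eta \in \mathbb{R}$ each mode satisfies $(\sin(n\eta))'' = -n^2 \sin(n\eta)$, so $e^{-2n^2\sigma} \sin(n\eta)$ solves the heat equation; by superposition $u(\eta,\sigma) = \sum c_n e^{-2n^2\sigma} \sin(n\eta)$.
Reading off the coefficients: $c_1=3, c_2=-3, c_5=1$, so $u(\eta,\sigma) = 3 e^{-2 \sigma} \sin(\eta) - 3 e^{-8 \sigma} \sin(2 \eta) + e^{-50 \sigma} \sin(5 \eta)$.
Substituting back $\eta = \xi - 2t$, $\sigma = t$: $\theta(\xi,t) = u(\xi - 2t, t)$.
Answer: $\theta(\xi, t) = 3 e^{-2 t} \sin(\xi - 2 t) - 3 e^{-8 t} \sin(2 \xi - 4 t) + e^{-50 t} \sin(5 \xi - 10 t)$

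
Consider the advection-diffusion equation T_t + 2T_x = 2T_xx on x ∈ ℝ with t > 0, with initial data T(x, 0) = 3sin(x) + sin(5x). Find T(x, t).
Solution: Moving frame: η = x - 2t, σ = t, T = u(η,σ), so T_t = u_σ - 2u_η and T_xx = u_ηη.
Hence T_t + 2T_x = u_σ and the PDE becomes the heat equation u_σ = 2u_ηη on η ∈ ℝ.
Initial data: u(η,0) = T(η,0) = 3sin(η) + sin(5η). Each mode sin(nη) decays as exp(-2n²σ) on ℝ, so u(η,σ) = Σ c_n exp(-2n²σ) sin(nη) with c_1=3, c_5=1: u(η,σ) = 3exp(-2σ)sin(η) + exp(-50σ)sin(5η).
Substituting back: T(x,t) = u(x - 2t, t).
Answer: T(x, t) = -3exp(-2t)sin(2t - x) - exp(-50t)sin(10t - 5x)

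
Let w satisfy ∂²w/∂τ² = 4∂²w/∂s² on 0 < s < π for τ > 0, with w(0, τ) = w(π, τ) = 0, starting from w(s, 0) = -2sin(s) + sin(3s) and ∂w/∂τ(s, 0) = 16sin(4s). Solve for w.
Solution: Separating variables: w = Σ [A_n cos(ω_n τ) + B_n sin(ω_n τ)] sin(ns), ω_n = 2n. From ICs (B_n = velocity coefficient / ω_n): A_1=-2, A_3=1, B_4=2.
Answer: w(s, τ) = -2sin(s)cos(2τ) + sin(3s)cos(6τ) + 2sin(4s)sin(8τ)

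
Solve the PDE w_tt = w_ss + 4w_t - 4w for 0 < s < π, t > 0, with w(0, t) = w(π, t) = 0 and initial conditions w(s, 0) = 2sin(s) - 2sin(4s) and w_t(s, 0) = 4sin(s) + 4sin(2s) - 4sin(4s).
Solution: Substitute w = exp(2t)u.
Then w_t = exp(2t)(u_t + 2u), w_tt = exp(2t)(u_tt + 4u_t + 4u), w_ss = exp(2t)u_ss; substituting and dividing by exp(2t), the lower-order terms cancel: u_tt = u_ss (standard wave equation).
Data for u: u(s,0) = w(s,0) = 2sin(s) - 2sin(4s); u_t(s,0) = w_t(s,0) - 2w(s,0) = 4sin(2s). The boundary conditions carry over: u(0,t) = u(π,t) = 0.
Separating variables: u = Σ [A_n cos(ω_n t) + B_n sin(ω_n t)] sin(ns), ω_n = n. From ICs (B_n = velocity coefficient / ω_n): A_1=2, A_4=-2, B_2=2.
So u(s,t) = 2sin(s)cos(t) + 2sin(2s)sin(2t) - 2sin(4s)cos(4t), and w(s,t) = exp(2t)u(s,t).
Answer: w(s, t) = 2exp(2t)sin(s)cos(t) + 2exp(2t)sin(2s)sin(2t) - 2exp(2t)sin(4s)cos(4t)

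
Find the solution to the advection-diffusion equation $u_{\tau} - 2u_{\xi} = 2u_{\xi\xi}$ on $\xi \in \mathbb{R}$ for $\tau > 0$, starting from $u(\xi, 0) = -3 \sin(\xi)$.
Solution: Change to a moving frame: let $\eta = \xi + 2\tau$, $\sigma = \tau$ and write $u(\xi,\tau) = w(\eta,\sigma)$.
By the chain rule $u_{\tau} = w_{\sigma} + 2w_{\eta}$, $u_{\xi} = w_{\eta}$, $u_{\xi\xi} = w_{\eta\eta}$.
Then $u_{\tau} - 2u_{\xi} = w_{\sigma}$: the advection term cancels and the PDE becomes the heat equation $w_{\sigma} = 2w_{\eta\eta}$ on $\eta \in \mathbb{R}$.
Initial data: $w(\eta,0) = u(\eta,0) = -3 \sin(\eta)$.
On $\eta \in \mathbb{R}$ each mode satisfies $(\sin(n\eta))'' = -n^2 \sin(n\eta)$, so $e^{-2n^2\sigma} \sin(n\eta)$ solves the heat equation; by superposition $w(\eta,\sigma) = \sum c_n e^{-2n^2\sigma} \sin(n\eta)$.
Reading off the coefficients: $c_1=-3$, so $w(\eta,\sigma) = -3 e^{-2 \sigma} \sin(\eta)$.
Substituting back $\eta = \xi + 2\tau$, $\sigma = \tau$: $u(\xi,\tau) = w(\xi + 2\tau, \tau)$.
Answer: $u(\xi, \tau) = -3 e^{-2 \tau} \sin(2 \tau + \xi)$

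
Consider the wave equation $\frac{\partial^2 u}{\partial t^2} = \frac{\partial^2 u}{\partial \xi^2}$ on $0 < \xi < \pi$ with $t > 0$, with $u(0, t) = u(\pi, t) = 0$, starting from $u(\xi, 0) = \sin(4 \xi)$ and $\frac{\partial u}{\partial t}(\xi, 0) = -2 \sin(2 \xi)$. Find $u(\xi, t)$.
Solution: Separating variables: $u = \sum [A_n \cos(\omega_n t) + B_n \sin(\omega_n t)] \sin(n\xi)$, $\omega_n = n$. From ICs ($B_n$ = velocity coefficient / $\omega_n$): $A_4=1, B_2=-1$.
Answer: $u(\xi, t) = - \sin(2 \xi) \sin(2 t) + \sin(4 \xi) \cos(4 t)$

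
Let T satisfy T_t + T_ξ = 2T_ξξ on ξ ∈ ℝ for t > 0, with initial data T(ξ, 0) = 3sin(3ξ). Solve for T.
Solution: Change to a moving frame: let η = ξ - t, σ = t and write T(ξ,t) = u(η,σ).
By the chain rule T_t = u_σ - u_η, T_ξ = u_η, T_ξξ = u_ηη.
Then T_t + T_ξ = u_σ: the advection term cancels and the PDE becomes the heat equation u_σ = 2u_ηη on η ∈ ℝ.
Initial data: u(η,0) = T(η,0) = 3sin(3η).
On η ∈ ℝ each mode satisfies (sin(nη))″ = -n² sin(nη), so exp(-2n²σ) sin(nη) solves the heat equation; by superposition u(η,σ) = Σ c_n exp(-2n²σ) sin(nη).
Reading off the coefficients: c_3=3, so u(η,σ) = 3exp(-18σ)sin(3η).
Substituting back η = ξ - t, σ = t: T(ξ,t) = u(ξ - t, t).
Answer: T(ξ, t) = -3exp(-18t)sin(3t - 3ξ)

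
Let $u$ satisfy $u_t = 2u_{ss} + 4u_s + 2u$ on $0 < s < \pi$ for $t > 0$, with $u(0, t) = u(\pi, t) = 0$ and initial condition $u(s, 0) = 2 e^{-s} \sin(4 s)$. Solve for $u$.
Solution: Substitute $u = e^{-s}w$.
Then $u_s = e^{-s}(w_s - w)$, $u_{ss} = e^{-s}(w_{ss} - 2w_s + w)$, $u_t = e^{-s}w_t$; substituting and dividing by $e^{-s}$, the lower-order terms cancel: $w_t = 2w_{ss}$ (standard heat equation).
Data for $w$: $w(s,0) = e^{s}u(s,0) = 2 \sin(4 s)$. The boundary conditions carry over: $w(0,t) = w(\pi,t) = 0$.
Separating variables: $w = \sum c_n e^{-2n^2t} \sin(ns)$. From $w(s,0) = 2 \sin(4 s)$: $c_4=2$.
So $w(s,t) = 2 e^{-32 t} \sin(4 s)$, and $u(s,t) = e^{-s}w(s,t)$.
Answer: $u(s, t) = 2 e^{-s} e^{-32 t} \sin(4 s)$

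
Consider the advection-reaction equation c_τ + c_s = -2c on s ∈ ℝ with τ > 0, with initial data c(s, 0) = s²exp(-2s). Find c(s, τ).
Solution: Substitute c = exp(-2s)u, i.e. u = exp(2s)c.
By the product rule, c_s = exp(-2s)(u_s - 2u), c_τ = exp(-2s)u_τ.
Substituting into the PDE and dividing by exp(-2s): u_τ + (u_s - 2u) = -2u.
The lower-order terms cancel, leaving the standard advection equation u_τ + u_s = 0.
Initial data for u: u(s,0) = exp(2s)c(s,0) = s².
Solve for u:
  By method of characteristics (waves move right with speed 1):
  Along characteristics s - τ = const, u is constant, so u(s,τ) = f(s - τ) with f = u(·, 0).
Hence u(s,τ) = s² - 2sτ + τ².
Transform back: c(s,τ) = exp(-2s)u(s,τ).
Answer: c(s, τ) = s²exp(-2s) - 2sτexp(-2s) + τ²exp(-2s)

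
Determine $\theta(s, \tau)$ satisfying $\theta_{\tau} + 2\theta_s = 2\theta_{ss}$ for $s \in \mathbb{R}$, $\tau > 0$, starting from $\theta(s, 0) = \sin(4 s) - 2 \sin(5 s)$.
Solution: Change to a moving frame: let $\eta = s - 2\tau$, $\sigma = \tau$ and write $\theta(s,\tau) = u(\eta,\sigma)$.
By the chain rule $\theta_{\tau} = u_{\sigma} - 2u_{\eta}$, $\theta_s = u_{\eta}$, $\theta_{ss} = u_{\eta\eta}$.
Then $\theta_{\tau} + 2\theta_s = u_{\sigma}$: the advection term cancels and the PDE becomes the heat equation $u_{\sigma} = 2u_{\eta\eta}$ on $\eta \in \mathbb{R}$.
Initial data: $u(\eta,0) = \theta(\eta,0) = \sin(4 \eta) - 2 \sin(5 \eta)$.
On $\eta \in \mathbb{R}$ each mode satisfies $(\sin(n\eta))'' = -n^2 \sin(n\eta)$, so $e^{-2n^2\sigma} \sin(n\eta)$ solves the heat equation; by superposition $u(\eta,\sigma) = \sum c_n e^{-2n^2\sigma} \sin(n\eta)$.
Reading off the coefficients: $c_4=1, c_5=-2$, so $u(\eta,\sigma) = e^{-32 \sigma} \sin(4 \eta) - 2 e^{-50 \sigma} \sin(5 \eta)$.
Substituting back $\eta = s - 2\tau$, $\sigma = \tau$: $\theta(s,\tau) = u(s - 2\tau, \tau)$.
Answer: $\theta(s, \tau) = - e^{-32 \tau} \sin(8 \tau - 4 s) + 2 e^{-50 \tau} \sin(10 \tau - 5 s)$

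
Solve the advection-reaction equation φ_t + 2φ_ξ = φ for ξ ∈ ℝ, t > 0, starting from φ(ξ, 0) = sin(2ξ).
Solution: Substitute φ = exp(t)u.
Then φ_t = exp(t)(u_t + u), φ_ξ = exp(t)u_ξ; substituting and dividing by exp(t), the lower-order terms cancel: u_t + 2u_ξ = 0 (standard advection equation).
Data for u: u(ξ,0) = φ(ξ,0) = sin(2ξ).
By characteristics (dξ/dt = 2), u(ξ,t) = f(ξ - 2t) with f = u(·, 0).
So u(ξ,t) = -sin(4t - 2ξ), and φ(ξ,t) = exp(t)u(ξ,t).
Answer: φ(ξ, t) = -exp(t)sin(4t - 2ξ)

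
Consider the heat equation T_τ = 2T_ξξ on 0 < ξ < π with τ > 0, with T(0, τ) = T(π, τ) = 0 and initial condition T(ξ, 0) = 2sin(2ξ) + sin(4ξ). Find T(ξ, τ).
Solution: Separating variables: T = Σ c_n exp(-2n²τ) sin(nξ). From T(ξ,0) = 2sin(2ξ) + sin(4ξ): c_2=2, c_4=1.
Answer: T(ξ, τ) = 2exp(-8τ)sin(2ξ) + exp(-32τ)sin(4ξ)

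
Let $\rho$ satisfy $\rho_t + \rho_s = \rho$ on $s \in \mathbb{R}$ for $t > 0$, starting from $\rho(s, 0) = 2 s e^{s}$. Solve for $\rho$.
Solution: Substitute $\rho = e^{s}u$, i.e. $u = e^{-s}\rho$.
By the product rule, $\rho_s = e^{s}(u_s + u)$, $\rho_t = e^{s}u_t$.
Substituting into the PDE and dividing by $e^{s}$: $u_t + (u_s + u) = u$.
The lower-order terms cancel, leaving the standard advection equation $u_t + u_s = 0$.
Initial data for $u$: $u(s,0) = e^{-s}\rho(s,0) = 2 s$.
Solve for $u$:
  By method of characteristics (waves move right with speed 1):
  Along characteristics $s - t =$ const, $u$ is constant, so $u(s,t) = f(s - t)$ with $f = u( \cdot , 0)$.
Hence $u(s,t) = 2 s - 2 t$.
Transform back: $\rho(s,t) = e^{s}u(s,t)$.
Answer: $\rho(s, t) = 2 s e^{s} - 2 t e^{s}$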